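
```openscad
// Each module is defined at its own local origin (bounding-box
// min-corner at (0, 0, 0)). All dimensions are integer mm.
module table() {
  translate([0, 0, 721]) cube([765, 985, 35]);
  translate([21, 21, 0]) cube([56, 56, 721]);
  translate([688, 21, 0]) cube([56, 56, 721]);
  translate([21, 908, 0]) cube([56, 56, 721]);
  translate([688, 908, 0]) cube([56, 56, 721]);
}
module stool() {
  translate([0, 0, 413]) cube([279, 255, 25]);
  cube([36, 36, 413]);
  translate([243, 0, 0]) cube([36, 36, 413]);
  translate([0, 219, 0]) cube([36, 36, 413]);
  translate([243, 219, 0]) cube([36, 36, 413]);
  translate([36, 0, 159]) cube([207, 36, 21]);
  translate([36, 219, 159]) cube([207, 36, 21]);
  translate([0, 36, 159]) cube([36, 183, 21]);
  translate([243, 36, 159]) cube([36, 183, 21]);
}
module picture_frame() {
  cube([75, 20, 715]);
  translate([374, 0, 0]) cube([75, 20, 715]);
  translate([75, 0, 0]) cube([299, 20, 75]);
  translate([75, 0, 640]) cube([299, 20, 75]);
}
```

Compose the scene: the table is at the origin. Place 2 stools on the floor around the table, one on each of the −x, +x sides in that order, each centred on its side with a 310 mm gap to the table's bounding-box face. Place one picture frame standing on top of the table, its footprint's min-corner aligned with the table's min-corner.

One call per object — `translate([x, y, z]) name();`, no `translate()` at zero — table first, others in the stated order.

table();
translate([-589, 365, 0]) stool();
translate([1075, 365, 0]) stool();
translate([0, 0, 756]) picture_frame();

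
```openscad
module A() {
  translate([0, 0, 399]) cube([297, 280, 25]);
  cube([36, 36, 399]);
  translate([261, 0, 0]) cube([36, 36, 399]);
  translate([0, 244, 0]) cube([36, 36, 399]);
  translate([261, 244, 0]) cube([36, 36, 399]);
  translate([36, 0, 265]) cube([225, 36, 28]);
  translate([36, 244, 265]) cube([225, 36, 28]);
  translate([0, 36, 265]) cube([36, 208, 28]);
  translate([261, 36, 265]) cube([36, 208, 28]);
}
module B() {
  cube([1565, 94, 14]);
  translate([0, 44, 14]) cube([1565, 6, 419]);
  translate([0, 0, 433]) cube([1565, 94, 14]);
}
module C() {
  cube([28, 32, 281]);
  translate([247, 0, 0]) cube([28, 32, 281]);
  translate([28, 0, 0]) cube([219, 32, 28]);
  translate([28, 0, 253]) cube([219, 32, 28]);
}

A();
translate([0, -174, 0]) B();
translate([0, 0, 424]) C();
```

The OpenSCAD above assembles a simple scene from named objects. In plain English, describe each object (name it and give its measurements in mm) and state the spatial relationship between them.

A is a four-legged stool. The seat is a 297×280×25 mm slab whose top surface is at z = 424 mm; four square legs, each 36×36 mm in cross-section, run from the floor (z = 0) to the underside of the seat, each flush with a corner of the seat. Four stretchers, 36 mm wide and 28 mm tall, connect adjacent legs with their undersides at z = 265 mm, each running between the inner faces of the legs it joins and aligned with the legs' outer faces on the other axis.

B is an I-beam lying along x, 1565 mm long. Overall section height 447 mm. Two flanges 94 mm wide (y) and 14 mm thick, one on the floor and one at the top; a web 6 mm thick runs between them, centred on the flange width.

C is a picture frame with a 219×225 mm rectangular opening (x by z) and a uniform 28 mm border on every side. Frame depth is 32 mm along y. It is built from two vertical stiles running the full outside height and two horizontal rails spanning the gap between the stiles.

The I-beam is on the floor beside the stool on its −y side. The picture frame is on top of the stool.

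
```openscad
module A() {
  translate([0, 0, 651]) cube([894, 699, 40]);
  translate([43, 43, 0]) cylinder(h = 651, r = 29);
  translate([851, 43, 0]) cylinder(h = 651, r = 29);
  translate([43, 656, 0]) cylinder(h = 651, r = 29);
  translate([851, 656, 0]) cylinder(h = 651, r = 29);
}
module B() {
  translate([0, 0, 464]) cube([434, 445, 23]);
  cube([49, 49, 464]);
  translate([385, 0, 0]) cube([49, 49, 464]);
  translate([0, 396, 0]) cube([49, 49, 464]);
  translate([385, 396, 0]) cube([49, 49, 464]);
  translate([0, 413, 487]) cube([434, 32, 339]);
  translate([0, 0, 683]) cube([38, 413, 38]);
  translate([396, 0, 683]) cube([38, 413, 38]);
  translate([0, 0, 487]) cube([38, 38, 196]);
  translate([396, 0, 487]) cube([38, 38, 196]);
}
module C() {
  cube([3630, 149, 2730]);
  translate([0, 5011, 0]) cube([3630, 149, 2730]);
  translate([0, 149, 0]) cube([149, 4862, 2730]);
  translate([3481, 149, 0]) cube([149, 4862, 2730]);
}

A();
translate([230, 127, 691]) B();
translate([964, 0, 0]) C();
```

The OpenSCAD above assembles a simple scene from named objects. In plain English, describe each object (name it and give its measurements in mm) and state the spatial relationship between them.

A is a table: top 894 mm (x) × 699 mm (y), 40 mm thick, upper face at z = 691 mm, on four round legs of 58 mm diameter, each leg's bounding box inset 14 mm from the nearest pair of top edges, running from z = 0 to the bottom of the top.

B is a chair: 434×445 mm seat, 23 mm thick, top at z = 487 mm, on four 49 mm square corner legs flush with the seat edges. A 32 mm thick backrest slab spans the full seat width, extending 339 mm above the seat top, its back face flush with the seat's +y edge. Two armrests of 38×38 mm section run along each side from the seat's front edge to the front of the backrest, top faces 234 mm above the seat top and outer faces flush with the seat's x-edges; a 38×38 mm post under the front of each armrest stands on the seat at the front corner.

C is the wall frame of a small rectangular building: four walls, each 2730 mm tall and 149 mm thick, enclosing a footprint 3630 mm (x) by 5160 mm (y) outside-to-outside, with no floor or roof. The front and back walls (the −y and +y sides) span the full width; the two side walls fit between them.

The chair is on top of the table, centred. The house frame is on the floor beside the table on its +x side.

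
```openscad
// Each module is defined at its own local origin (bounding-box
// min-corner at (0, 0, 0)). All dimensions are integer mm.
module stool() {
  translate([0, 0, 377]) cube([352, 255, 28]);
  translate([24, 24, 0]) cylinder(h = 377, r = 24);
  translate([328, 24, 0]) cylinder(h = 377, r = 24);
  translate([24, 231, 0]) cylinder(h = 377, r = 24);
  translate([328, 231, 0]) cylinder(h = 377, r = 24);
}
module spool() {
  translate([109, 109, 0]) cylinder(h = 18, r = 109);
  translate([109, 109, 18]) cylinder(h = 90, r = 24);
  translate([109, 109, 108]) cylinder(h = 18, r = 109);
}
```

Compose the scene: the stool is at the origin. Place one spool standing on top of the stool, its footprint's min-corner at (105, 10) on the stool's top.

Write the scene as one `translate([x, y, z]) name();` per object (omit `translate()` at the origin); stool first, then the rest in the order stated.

stool();
translate([105, 10, 405]) spool();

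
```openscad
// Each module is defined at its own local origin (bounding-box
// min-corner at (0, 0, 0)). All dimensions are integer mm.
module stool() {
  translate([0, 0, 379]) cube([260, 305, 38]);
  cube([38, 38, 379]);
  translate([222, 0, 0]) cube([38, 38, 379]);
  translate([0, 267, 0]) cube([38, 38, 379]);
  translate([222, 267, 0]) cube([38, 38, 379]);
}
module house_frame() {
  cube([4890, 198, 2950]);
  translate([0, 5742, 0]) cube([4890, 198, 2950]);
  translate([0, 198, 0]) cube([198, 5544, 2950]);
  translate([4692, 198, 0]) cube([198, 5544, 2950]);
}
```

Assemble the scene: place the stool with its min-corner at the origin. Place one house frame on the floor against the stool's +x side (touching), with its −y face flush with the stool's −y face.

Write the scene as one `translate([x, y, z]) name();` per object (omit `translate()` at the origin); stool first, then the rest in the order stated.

stool();
translate([260, 0, 0]) house_frame();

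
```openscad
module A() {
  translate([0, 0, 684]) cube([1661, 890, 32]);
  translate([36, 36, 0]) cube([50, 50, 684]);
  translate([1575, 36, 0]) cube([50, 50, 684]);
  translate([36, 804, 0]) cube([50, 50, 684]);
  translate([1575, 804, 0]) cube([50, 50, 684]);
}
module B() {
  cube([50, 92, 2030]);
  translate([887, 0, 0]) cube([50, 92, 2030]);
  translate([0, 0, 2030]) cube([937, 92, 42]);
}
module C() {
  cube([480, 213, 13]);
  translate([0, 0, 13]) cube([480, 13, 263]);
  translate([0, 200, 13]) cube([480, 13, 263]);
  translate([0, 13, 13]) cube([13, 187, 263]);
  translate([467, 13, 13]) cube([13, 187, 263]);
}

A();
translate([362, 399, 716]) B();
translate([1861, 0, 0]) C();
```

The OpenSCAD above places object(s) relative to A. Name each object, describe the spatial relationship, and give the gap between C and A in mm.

The open box's nearest face is 200 mm from the table's +x face.

A is a table. B is a door frame. C is an open box. The door frame is on top of the table, centred. The open box is on the floor beside the table on its +x side. The gap between the open box and the table is 200 mm.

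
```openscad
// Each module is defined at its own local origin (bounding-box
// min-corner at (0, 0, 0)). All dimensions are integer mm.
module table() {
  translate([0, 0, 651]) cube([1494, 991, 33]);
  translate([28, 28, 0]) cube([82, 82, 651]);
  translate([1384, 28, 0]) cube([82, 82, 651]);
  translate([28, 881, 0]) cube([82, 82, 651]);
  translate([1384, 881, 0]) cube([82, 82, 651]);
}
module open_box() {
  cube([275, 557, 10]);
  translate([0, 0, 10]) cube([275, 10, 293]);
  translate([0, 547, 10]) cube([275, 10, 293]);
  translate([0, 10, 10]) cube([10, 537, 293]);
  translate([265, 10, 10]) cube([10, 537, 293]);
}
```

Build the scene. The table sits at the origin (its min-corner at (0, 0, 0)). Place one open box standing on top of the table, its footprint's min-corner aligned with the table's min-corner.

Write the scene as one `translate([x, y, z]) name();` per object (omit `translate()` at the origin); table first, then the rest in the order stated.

table();
translate([0, 0, 684]) open_box();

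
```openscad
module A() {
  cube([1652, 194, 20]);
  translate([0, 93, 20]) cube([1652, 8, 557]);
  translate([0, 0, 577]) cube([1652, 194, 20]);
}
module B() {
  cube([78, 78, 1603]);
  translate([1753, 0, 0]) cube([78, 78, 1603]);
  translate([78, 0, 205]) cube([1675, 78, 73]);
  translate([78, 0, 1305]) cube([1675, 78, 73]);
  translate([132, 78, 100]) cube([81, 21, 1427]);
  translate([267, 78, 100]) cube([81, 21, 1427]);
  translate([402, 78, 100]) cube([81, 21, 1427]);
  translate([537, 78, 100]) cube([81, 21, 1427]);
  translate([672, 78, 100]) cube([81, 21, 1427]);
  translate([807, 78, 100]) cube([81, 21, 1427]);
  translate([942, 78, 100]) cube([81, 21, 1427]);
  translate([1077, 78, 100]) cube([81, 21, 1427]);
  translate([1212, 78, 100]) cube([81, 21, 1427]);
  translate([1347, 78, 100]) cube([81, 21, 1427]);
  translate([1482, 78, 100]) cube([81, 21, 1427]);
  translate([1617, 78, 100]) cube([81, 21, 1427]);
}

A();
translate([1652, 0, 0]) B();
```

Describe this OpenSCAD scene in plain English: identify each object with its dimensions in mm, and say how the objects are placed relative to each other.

A is an I-beam lying along x, 1652 mm long. Overall section height 597 mm. Two flanges 194 mm wide (y) and 20 mm thick, one on the floor and one at the top; a web 8 mm thick runs between them, centred on the flange width.

B is a fence section. Two 78×78 mm posts, 1603 mm tall, stand on the floor with a clear span of 1675 mm between their inner faces. Two horizontal rails of 78×73 mm section span the gap between the posts with their undersides at z = 205 mm and z = 1305 mm, flush with the posts' −y face. 12 pickets, each 81 mm wide, 21 mm thick and 1427 mm tall, are fixed to the +y face of the rails with their bottoms at z = 100 mm, evenly spaced across the span with equal gaps (rounded down to the nearest mm) at the −x end and between each pair — any rounding remainder accumulates at the +x end.

The fence section is against the I-beam's +x side, with their −y faces flush.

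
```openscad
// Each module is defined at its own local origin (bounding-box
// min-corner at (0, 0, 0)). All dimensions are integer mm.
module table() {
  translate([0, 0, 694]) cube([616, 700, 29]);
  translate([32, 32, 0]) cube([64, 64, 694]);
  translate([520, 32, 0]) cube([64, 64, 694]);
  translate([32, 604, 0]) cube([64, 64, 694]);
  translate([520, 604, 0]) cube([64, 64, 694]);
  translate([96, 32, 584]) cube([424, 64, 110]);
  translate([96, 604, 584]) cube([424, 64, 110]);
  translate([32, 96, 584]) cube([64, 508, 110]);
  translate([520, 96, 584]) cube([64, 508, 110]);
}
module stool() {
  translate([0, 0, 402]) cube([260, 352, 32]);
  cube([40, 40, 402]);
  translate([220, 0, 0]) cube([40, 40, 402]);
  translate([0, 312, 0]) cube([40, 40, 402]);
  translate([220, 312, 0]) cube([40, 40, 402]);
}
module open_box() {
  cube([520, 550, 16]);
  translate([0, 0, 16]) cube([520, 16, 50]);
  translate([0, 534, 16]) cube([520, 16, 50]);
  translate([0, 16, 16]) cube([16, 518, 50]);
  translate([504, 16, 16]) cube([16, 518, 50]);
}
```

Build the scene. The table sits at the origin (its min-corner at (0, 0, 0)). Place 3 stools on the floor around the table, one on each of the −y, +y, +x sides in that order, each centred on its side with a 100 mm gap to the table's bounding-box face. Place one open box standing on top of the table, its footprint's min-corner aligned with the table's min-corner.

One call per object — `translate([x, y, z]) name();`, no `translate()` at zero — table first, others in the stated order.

table();
translate([178, -452, 0]) stool();
translate([178, 800, 0]) stool();
translate([716, 174, 0]) stool();
translate([0, 0, 723]) open_box();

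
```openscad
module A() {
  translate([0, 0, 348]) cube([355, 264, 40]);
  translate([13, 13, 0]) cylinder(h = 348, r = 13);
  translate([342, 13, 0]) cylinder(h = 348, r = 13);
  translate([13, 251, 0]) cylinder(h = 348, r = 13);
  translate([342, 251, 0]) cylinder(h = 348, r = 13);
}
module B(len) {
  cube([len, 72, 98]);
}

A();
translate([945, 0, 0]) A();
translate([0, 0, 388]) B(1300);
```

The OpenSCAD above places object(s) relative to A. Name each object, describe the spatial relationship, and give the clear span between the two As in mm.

A is a stool. B is a beam. A beam spans the tops of two stools. The clear span between the two stools is 590 mm.

Second stool starts at x = 945; first ends at x = 355; clear span = 945 − 355 = 590 mm.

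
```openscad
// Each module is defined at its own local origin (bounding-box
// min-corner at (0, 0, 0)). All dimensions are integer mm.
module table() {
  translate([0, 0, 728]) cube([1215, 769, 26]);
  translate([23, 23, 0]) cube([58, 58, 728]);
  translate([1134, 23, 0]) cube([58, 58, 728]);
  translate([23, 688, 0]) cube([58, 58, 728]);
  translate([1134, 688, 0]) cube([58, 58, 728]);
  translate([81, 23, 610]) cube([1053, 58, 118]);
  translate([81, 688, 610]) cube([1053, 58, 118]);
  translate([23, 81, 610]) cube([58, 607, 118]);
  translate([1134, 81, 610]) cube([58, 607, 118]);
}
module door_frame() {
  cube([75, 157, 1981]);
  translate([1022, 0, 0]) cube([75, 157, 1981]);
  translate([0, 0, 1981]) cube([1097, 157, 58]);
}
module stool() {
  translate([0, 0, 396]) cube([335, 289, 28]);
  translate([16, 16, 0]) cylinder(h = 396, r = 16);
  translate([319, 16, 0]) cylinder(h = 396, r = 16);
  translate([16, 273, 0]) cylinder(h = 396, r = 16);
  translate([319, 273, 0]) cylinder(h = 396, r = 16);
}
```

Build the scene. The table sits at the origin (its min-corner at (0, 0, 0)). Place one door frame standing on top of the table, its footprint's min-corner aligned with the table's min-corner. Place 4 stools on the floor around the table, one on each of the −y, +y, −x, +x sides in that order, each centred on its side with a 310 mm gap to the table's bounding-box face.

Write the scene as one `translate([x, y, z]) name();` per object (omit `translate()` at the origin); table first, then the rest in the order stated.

table();
translate([0, 0, 754]) door_frame();
translate([440, -599, 0]) stool();
translate([440, 1079, 0]) stool();
translate([-645, 240, 0]) stool();
translate([1525, 240, 0]) stool();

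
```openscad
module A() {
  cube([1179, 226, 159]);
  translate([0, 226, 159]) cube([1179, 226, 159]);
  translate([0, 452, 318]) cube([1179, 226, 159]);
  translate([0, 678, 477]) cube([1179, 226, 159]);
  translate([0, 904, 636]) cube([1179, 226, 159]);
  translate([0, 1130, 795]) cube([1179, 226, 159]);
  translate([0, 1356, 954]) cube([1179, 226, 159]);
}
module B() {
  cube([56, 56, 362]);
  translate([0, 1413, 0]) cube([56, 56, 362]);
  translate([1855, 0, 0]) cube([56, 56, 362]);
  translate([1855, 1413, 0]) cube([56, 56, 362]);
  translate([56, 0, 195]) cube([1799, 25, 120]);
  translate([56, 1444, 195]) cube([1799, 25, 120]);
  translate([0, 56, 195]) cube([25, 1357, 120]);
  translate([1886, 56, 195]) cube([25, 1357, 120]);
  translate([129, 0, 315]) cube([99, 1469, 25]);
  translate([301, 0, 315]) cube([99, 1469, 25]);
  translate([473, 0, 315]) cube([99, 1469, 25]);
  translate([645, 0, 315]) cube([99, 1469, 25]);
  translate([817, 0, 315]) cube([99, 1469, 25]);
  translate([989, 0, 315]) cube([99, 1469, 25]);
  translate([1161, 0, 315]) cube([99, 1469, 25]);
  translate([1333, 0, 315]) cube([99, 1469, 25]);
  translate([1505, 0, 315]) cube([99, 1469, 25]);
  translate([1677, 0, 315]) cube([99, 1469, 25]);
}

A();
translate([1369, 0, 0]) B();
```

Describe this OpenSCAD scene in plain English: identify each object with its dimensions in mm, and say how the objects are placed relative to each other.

A is a run of 7 identical solid stair steps. Each tread is 1179×226 mm and each step block is 159 mm high. Step 1 rests on the floor; step k is offset from step 1 by (k−1)×226 mm in y and (k−1)×159 mm in z.

B is a bed frame 1911 mm long (x) by 1469 mm wide (y). Four 56×56 mm corner posts, 362 mm tall, at the corners of the footprint. Four rails of 25 mm thickness and 120 mm height run between adjacent posts with their undersides at z = 195 mm, their outer faces flush with the outside of the frame (the two x-running rails run between the posts' inner faces; the two y-running rails run between the posts' inner faces). 10 slats, each 99 mm wide (x) and 25 mm thick, lie across the top of the two x-running rails, running the full 1469 mm width of the frame in y; the slats are evenly spaced along x between the inner faces of the end posts with equal gaps (rounded down to the nearest mm) at the −x end and between each pair — any rounding remainder accumulates at the +x end.

The bed frame is on the floor beside the staircase on its +x side.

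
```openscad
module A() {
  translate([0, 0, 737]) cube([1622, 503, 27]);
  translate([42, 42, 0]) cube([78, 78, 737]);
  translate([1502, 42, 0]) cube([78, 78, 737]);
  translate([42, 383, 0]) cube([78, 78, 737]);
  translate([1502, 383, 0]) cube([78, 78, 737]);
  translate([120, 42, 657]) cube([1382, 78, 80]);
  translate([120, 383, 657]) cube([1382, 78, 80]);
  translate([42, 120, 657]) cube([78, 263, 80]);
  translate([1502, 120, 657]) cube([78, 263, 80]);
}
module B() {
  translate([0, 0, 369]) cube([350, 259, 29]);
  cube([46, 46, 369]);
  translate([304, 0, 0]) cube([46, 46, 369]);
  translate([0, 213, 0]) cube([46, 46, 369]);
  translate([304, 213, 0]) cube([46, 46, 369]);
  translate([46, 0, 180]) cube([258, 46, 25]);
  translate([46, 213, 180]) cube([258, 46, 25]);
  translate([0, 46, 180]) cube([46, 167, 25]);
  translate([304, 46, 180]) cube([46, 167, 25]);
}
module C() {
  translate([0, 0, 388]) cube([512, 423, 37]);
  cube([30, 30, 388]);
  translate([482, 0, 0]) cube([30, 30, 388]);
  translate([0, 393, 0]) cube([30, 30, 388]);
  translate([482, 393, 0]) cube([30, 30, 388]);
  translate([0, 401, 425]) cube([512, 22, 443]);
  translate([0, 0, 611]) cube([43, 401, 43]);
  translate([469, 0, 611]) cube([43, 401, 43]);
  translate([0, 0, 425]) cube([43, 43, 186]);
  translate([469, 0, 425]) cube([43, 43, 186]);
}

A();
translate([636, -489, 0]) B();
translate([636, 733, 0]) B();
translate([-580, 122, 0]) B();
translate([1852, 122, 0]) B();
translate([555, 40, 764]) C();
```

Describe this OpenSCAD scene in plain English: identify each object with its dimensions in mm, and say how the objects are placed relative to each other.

A is a table with a 1622×503 mm rectangular top, 27 mm thick, top surface at z = 764 mm, supported by four 78×78 mm square legs, each inset 42 mm from the nearest pair of top edges, running from the floor. Four apron rails, 78 mm thick and 80 mm tall, run between adjacent legs with their top edges flush with the underside of the top and their outer faces flush with the legs' outer faces.

B is a four-legged stool. The seat is a 350×259×29 mm slab whose top surface is at z = 398 mm; four square legs, each 46×46 mm in cross-section, run from the floor (z = 0) to the underside of the seat, each flush with a corner of the seat. Four stretchers, 46 mm wide and 25 mm tall, connect adjacent legs with their undersides at z = 180 mm, each running between the inner faces of the legs it joins and aligned with the legs' outer faces on the other axis.

C is a chair: 512×423 mm seat, 37 mm thick, top at z = 425 mm, on four 30 mm square corner legs flush with the seat edges. A 22 mm thick backrest slab spans the full seat width, extending 443 mm above the seat top, its back face flush with the seat's +y edge. Two armrests of 43×43 mm section run along each side from the seat's front edge to the front of the backrest, top faces 229 mm above the seat top and outer faces flush with the seat's x-edges; a 43×43 mm post under the front of each armrest stands on the seat at the front corner.

Four stools sit around the table at the −y, +y, −x, +x sides. The chair is on top of the table, centred.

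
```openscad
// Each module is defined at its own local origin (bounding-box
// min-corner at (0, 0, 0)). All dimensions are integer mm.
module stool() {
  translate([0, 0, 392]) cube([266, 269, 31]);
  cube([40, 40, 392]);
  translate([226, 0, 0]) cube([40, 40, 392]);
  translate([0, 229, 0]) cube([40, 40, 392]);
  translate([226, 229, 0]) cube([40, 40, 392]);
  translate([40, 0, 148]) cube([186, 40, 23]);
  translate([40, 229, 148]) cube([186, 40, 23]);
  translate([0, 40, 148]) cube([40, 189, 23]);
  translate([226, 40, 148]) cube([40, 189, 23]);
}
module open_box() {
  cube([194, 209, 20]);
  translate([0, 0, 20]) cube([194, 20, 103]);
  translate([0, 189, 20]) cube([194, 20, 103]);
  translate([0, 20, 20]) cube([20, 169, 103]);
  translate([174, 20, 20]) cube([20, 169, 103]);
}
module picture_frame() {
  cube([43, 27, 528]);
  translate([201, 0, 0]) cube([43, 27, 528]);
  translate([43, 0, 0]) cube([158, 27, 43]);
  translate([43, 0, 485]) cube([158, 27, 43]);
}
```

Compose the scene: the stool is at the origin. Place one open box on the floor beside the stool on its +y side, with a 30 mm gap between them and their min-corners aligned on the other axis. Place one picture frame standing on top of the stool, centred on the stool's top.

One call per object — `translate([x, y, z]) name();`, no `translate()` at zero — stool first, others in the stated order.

stool();
translate([0, 299, 0]) open_box();
translate([11, 121, 423]) picture_frame();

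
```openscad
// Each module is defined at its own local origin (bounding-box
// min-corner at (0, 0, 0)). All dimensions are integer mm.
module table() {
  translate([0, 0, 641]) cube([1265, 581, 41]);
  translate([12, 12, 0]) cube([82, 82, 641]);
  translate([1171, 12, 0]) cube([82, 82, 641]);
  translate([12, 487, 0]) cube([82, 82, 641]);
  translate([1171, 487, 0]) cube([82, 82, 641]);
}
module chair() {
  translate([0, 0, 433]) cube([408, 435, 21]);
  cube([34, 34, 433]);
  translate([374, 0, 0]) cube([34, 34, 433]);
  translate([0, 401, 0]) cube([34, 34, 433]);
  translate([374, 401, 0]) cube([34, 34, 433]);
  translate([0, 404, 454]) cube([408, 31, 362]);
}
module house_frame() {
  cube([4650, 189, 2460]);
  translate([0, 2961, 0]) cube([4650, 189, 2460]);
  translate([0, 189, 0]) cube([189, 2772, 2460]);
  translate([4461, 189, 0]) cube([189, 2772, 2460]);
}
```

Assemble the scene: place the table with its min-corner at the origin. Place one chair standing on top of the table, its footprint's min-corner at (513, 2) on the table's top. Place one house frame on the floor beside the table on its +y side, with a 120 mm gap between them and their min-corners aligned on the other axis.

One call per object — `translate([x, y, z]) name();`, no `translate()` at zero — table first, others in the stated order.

table();
translate([513, 2, 682]) chair();
translate([0, 701, 0]) house_frame();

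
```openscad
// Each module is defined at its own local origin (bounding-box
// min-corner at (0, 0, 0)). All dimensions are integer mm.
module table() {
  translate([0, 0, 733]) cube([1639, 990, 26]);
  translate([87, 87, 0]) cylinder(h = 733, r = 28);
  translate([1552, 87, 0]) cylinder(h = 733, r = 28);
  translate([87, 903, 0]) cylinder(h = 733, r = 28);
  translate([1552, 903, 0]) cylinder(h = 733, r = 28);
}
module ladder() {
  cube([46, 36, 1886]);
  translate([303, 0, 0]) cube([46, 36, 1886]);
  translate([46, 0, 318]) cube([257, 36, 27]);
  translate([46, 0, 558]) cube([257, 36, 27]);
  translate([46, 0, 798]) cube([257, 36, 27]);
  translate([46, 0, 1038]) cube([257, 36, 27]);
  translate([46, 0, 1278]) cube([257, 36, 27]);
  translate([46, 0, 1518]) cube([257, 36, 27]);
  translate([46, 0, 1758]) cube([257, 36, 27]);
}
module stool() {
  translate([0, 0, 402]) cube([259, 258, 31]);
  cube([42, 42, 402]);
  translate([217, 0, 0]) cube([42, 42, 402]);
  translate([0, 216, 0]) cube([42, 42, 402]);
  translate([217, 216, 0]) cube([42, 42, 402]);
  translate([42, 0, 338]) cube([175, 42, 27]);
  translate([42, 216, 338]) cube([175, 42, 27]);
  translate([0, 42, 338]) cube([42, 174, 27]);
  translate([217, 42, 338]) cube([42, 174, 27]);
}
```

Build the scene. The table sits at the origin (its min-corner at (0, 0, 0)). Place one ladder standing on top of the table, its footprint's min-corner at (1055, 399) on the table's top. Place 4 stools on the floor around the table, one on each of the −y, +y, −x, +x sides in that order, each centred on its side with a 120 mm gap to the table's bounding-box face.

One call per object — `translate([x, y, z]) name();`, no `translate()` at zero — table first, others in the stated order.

table();
translate([1055, 399, 759]) ladder();
translate([690, -378, 0]) stool();
translate([690, 1110, 0]) stool();
translate([-379, 366, 0]) stool();
translate([1759, 366, 0]) stool();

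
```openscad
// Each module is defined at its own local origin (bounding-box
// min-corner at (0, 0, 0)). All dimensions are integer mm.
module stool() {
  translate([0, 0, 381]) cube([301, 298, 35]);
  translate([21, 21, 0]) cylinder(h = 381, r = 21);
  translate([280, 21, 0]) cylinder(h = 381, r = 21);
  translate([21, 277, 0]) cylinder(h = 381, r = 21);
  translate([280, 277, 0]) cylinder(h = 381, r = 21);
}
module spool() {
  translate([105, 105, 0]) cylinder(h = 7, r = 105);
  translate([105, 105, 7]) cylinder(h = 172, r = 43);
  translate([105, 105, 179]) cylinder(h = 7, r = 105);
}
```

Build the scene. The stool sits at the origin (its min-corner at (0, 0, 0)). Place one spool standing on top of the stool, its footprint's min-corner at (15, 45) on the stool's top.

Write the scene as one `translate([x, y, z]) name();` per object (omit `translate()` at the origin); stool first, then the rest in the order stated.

stool();
translate([15, 45, 416]) spool();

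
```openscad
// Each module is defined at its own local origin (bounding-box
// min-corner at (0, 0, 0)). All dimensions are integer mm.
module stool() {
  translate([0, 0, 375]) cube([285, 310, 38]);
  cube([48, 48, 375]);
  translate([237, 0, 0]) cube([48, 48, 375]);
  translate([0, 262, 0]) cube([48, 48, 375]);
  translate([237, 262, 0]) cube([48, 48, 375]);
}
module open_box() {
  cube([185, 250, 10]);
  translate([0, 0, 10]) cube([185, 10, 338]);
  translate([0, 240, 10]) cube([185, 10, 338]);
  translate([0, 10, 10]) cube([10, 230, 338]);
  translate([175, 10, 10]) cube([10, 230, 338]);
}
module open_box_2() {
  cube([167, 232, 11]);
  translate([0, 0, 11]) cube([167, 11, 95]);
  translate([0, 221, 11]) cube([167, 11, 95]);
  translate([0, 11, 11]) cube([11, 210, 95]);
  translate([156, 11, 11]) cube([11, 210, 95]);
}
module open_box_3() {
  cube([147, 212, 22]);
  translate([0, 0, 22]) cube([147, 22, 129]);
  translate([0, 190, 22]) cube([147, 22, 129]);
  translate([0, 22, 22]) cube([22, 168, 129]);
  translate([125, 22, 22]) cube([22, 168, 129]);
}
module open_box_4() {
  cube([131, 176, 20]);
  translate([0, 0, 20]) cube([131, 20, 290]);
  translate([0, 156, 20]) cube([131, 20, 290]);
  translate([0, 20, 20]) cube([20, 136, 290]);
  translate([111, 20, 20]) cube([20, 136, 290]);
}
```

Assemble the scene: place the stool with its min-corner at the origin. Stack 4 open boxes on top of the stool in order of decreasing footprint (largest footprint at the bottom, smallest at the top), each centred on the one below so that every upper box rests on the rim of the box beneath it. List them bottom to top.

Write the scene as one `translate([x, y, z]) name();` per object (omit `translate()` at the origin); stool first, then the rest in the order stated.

stool();
translate([50, 30, 413]) open_box();
translate([59, 39, 761]) open_box_2();
translate([69, 49, 867]) open_box_3();
translate([77, 67, 1018]) open_box_4();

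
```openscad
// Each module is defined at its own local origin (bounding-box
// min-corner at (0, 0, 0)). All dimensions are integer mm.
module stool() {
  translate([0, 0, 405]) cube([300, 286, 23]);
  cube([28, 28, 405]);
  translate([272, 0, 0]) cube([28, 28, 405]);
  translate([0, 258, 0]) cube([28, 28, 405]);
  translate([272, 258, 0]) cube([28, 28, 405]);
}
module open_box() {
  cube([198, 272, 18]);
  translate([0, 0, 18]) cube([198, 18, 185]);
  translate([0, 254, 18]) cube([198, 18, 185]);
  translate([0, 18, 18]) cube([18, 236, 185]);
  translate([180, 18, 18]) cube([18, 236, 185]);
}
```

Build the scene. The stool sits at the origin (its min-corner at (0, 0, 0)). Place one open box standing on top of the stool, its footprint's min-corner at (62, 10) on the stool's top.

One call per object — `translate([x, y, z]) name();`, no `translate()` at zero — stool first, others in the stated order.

stool();
translate([62, 10, 428]) open_box();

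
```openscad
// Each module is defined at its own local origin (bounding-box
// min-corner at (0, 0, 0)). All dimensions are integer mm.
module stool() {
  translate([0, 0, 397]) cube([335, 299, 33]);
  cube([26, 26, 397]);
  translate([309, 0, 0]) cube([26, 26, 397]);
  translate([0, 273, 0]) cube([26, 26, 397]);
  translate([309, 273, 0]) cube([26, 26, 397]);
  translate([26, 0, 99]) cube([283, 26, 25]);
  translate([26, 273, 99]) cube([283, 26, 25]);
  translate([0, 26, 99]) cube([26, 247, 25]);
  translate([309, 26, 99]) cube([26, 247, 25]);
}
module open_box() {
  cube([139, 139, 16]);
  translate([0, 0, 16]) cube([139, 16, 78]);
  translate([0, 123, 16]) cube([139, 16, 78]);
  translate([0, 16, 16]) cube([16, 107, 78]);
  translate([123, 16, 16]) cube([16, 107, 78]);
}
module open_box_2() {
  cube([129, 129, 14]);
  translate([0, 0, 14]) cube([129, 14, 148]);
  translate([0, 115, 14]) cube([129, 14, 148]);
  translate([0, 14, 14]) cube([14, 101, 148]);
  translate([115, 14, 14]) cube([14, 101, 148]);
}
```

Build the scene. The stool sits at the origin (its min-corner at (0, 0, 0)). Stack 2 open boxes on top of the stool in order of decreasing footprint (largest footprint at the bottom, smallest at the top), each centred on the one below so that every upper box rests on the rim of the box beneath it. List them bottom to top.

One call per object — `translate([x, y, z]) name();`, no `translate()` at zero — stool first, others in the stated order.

stool();
translate([98, 80, 430]) open_box();
translate([103, 85, 524]) open_box_2();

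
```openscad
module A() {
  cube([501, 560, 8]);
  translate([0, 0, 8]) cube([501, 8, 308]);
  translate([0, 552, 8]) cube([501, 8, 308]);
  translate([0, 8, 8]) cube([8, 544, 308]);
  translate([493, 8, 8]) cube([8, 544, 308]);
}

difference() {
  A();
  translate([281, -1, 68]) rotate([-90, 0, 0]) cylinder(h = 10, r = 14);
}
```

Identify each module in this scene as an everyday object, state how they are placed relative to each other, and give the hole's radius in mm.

The subtracted cylinder has r = 14 mm.

A is an open box. The open box has a circular hole through its front wall. The hole's radius is 14 mm.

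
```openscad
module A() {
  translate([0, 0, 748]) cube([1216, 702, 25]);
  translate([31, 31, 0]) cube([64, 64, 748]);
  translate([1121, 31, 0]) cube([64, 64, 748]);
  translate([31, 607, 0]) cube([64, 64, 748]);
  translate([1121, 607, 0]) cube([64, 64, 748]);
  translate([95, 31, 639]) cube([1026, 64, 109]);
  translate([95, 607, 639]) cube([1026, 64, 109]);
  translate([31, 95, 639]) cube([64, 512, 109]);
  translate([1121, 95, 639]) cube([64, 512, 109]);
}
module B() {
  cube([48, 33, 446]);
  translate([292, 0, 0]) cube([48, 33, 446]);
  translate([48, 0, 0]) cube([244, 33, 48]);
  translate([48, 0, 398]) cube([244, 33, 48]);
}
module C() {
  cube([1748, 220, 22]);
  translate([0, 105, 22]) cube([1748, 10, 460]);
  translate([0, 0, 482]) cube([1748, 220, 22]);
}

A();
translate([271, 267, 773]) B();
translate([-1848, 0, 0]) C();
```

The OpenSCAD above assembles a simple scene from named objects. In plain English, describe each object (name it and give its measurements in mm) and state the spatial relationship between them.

A is a rectangular dining table. The top is 1216×702×25 mm with its upper surface at z = 773 mm. It stands on four 64×64 mm square legs, each inset 31 mm from the nearest pair of top edges, running from the floor to the underside of the top. Four apron rails, 64 mm thick and 109 mm tall, run between adjacent legs with their top edges flush with the underside of the top and their outer faces flush with the legs' outer faces.

B is a rectangular picture frame lying in the x–z plane (depth along y). The opening is 244 mm wide (x) by 350 mm tall (z), surrounded by a border 48 mm wide on all four sides. The frame is 33 mm deep and is made of two full-height vertical stiles with two horizontal rails fitted between them.

C is an I-beam lying along x, 1748 mm long. Overall section height 504 mm. Two flanges 220 mm wide (y) and 22 mm thick, one on the floor and one at the top; a web 10 mm thick runs between them, centred on the flange width.

The picture frame is on top of the table. The I-beam is on the floor beside the table on its −x side.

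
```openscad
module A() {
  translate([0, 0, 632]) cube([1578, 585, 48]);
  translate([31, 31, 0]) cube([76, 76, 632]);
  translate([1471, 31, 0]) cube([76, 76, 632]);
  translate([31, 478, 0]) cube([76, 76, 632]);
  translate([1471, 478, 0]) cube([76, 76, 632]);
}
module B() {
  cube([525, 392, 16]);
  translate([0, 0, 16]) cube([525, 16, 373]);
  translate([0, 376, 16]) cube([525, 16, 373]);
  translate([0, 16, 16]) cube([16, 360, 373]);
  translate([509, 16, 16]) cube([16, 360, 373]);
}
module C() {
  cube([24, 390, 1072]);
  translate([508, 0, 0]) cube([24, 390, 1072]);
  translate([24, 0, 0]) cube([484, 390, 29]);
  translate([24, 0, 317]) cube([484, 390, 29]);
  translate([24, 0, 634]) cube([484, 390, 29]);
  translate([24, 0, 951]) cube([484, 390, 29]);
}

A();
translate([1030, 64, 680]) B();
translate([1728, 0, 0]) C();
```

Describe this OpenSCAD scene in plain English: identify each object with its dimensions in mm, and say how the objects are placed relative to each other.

A is a table with a 1578×585 mm rectangular top, 48 mm thick, top surface at z = 680 mm, supported by four 76×76 mm square legs, each inset 31 mm from the nearest pair of top edges, running from the floor.

B is an open-topped rectangular box: outside dimensions 525×392×389 mm, with a uniform wall and base thickness of 16 mm. The base is a full 525×392 slab on the floor; four walls sit on top of the base. The front and back walls (the −y and +y sides) span the full width; the two side walls fit between them.

C is an open bookshelf. Two side panels, each 24 mm thick, 390 mm deep and 1072 mm tall, stand 532 mm apart (outside-to-outside). Between them sit 4 shelves, each 29 mm thick and 390 mm deep, spanning the full gap between the sides. The bottom shelf rests on the floor (its underside at z = 0) and the clear gap between one shelf's top and the next shelf's underside is 288 mm.

The open box is on top of the table. The bookshelf is on the floor beside the table on its +x side.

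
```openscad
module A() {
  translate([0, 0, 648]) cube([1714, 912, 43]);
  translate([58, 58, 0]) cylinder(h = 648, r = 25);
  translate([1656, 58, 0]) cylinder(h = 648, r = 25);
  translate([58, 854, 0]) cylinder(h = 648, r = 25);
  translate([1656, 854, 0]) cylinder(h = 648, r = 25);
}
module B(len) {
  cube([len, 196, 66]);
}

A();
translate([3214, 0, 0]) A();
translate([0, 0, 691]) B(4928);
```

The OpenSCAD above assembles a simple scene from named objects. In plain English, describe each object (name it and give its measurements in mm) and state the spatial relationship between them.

A is a table with a 1714×912 mm rectangular top, 43 mm thick, top surface at z = 691 mm, supported by four round legs of 50 mm diameter, each leg's bounding box inset 33 mm from the nearest pair of top edges, running from the floor.

B is a rectangular beam 4928 mm long (x), 196 mm deep (y), 66 mm thick (z).

The beam spans the tops of two tables placed 1500 mm apart, resting at z = 691 mm.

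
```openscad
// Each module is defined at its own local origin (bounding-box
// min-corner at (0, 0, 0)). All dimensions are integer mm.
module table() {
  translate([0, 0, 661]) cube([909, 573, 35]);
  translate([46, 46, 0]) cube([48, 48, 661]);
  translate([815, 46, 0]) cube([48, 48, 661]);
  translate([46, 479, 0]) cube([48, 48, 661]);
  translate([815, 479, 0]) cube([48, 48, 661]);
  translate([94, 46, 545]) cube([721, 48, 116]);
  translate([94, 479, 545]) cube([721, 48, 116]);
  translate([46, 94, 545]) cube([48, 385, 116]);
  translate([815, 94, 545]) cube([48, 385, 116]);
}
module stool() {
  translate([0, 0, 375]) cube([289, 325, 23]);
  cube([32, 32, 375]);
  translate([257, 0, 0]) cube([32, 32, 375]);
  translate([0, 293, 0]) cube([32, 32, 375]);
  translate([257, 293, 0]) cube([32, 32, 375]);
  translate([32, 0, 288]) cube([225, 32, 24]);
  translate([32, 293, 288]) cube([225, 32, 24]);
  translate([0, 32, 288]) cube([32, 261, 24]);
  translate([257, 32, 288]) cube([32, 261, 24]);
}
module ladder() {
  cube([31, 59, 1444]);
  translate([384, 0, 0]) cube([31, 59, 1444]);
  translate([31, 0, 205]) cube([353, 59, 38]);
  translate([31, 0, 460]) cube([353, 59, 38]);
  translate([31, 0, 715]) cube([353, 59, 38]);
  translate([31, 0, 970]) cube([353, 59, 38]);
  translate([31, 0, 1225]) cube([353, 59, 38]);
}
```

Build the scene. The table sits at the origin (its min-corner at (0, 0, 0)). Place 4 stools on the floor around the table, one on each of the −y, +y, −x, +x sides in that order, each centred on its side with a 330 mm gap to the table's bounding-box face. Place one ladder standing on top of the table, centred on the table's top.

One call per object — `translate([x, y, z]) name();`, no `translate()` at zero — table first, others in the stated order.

table();
translate([310, -655, 0]) stool();
translate([310, 903, 0]) stool();
translate([-619, 124, 0]) stool();
translate([1239, 124, 0]) stool();
translate([247, 257, 696]) ladder();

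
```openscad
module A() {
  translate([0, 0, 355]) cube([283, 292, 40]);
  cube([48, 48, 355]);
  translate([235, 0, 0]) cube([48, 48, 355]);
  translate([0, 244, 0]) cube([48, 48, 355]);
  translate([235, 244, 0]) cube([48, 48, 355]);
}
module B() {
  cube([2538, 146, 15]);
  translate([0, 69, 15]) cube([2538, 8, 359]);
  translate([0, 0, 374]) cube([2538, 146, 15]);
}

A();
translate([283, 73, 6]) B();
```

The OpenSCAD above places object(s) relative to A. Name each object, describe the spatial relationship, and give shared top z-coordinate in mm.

A is a stool. B is an I-beam. The I-beam is beside the stool with their tops flush at z = 395. The shared top z-coordinate is 395 mm.

Both tops at z = 395 mm.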